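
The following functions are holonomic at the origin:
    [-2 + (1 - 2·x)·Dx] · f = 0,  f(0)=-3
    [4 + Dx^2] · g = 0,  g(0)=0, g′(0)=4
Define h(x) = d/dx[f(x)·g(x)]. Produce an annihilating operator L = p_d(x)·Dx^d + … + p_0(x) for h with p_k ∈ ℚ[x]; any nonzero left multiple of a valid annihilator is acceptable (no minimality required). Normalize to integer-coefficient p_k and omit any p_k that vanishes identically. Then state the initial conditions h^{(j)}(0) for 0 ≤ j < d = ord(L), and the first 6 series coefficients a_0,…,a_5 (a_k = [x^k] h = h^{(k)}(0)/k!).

L = (-4 - 16·x + 16·x^2) + (-4 + 8·x)·Dx + (1 - 4·x + 4·x^2)·Dx^2  (order 2).
h: a_k = -12, -48, -120, -320, -808, -9696/5, …
ICs: h(0) = -12, h′(0) = -48.

f: a_k = -3, -6, -12, -24, -48, -96, …
g: a_k = 0, 4, 0, -8/3, 0, 8/15, …
Product ⇒ symmetric product L₀, ord ≤ 2.
h=h₀': d/dx-closure on L₀ ⇒ L.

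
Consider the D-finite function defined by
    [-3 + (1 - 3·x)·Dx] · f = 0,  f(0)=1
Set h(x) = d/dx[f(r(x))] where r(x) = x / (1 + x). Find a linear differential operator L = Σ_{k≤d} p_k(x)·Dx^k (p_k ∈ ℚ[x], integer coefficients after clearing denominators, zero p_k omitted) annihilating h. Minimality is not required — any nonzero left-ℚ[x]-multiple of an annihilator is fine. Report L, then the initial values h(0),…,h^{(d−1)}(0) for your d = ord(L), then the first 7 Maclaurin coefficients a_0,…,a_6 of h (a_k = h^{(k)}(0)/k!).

f: a_k = 1, 3, 9, 27, 81, 243, 729, …
L₀ from L_f via x↦r, Dx↦r'^{-1}Dx.
Derive L from L₀ (diff closure).
L = 4 + (-1 + 2·x)·Dx  (order 1).
h: a_k = 3, 12, 36, 96, 240, 576, 1344, …
ICs: h(0) = 3.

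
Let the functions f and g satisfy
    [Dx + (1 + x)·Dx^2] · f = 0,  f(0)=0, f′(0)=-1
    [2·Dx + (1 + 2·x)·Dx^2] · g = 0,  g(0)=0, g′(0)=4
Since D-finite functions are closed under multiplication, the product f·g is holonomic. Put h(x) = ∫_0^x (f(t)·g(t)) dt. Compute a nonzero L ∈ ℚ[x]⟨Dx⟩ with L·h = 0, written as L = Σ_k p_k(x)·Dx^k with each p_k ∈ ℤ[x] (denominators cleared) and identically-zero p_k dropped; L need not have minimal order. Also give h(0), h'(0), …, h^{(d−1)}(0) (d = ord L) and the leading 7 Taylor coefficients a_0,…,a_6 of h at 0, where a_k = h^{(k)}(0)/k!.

f: a_k = 0, -1, 1/2, -1/3, 1/4, -1/5, 1/6, …
g: a_k = 0, 4, -4, 16/3, -8, 64/5, -64/3, …
Sym-product of L_f,L_g gives L₀ (≤ ord 4).
h=∫₀ˣh₀: take L = L₀·Dx.
L = (20 + 48·x + 32·x^2)·Dx^2 + (66 + 268·x + 360·x^2 + 160·x^3)·Dx^3 + (32 + 180·x + 372·x^2 + 336·x^3 + 112·x^4)·Dx^4 + (3 + 22·x + 63·x^2 + 88·x^3 + 60·x^4 + 16·x^5)·Dx^5  (order 5).
h: a_k = 0, 0, 0, -4/3, 3/2, -26/15, 13/6, …
ICs: h(0) = 0, h′(0) = 0, h′′(0) = 0, h′′′(0) = -8, h′′′′(0) = 36.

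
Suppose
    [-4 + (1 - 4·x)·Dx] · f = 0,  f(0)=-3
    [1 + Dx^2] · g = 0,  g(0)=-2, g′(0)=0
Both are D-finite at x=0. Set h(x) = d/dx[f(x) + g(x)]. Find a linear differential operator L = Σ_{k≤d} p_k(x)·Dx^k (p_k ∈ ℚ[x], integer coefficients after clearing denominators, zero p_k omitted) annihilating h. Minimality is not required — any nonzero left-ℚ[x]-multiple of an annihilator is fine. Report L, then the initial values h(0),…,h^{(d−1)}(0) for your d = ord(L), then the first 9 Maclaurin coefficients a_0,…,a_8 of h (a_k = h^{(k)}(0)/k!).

f: a_k = -3, -12, -48, -192, -768, -3072, -12288, -49152, -196608, …
g: a_k = -2, 0, 1, 0, -1/12, 0, 1/360, 0, -1/20160, …
h₀=f+g: left-lcm gives L₀, ord ≤ 3.
h₀' ⇒ L via d/dx closure of L₀.
L = (1544 - 64·x + 128·x^2) + (-97 + 396·x - 48·x^2 + 64·x^3)·Dx + (1544 - 64·x + 128·x^2)·Dx^2 + (-97 + 396·x - 48·x^2 + 64·x^3)·Dx^3  (order 3).
h: a_k = -12, -94, -576, -9217/3, -15360, -4423679/60, -344064, -3963617281/2520, -7077888, …
ICs: h(0) = -12, h′(0) = -94, h′′(0) = -1152.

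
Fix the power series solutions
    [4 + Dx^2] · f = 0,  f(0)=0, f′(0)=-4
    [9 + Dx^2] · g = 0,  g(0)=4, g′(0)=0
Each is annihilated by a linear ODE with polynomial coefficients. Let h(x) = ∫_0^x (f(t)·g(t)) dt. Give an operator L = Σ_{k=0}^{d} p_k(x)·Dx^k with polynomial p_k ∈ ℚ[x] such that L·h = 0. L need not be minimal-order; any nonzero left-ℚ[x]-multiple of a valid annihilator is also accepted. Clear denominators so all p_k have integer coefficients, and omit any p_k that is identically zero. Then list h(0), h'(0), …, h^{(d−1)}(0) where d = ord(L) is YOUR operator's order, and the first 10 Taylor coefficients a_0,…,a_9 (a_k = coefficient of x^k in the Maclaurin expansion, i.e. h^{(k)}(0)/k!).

L = 25·Dx + 26·Dx^3 + Dx^5  (order 5).
h: a_k = 0, 0, -8, 0, 62/3, 0, -781/45, 0, 19531/2520, 0, …
ICs: h(0) = 0, h′(0) = 0, h′′(0) = -16, h′′′(0) = 0, h′′′′(0) = 496.

f: a_k = 0, -4, 0, 8/3, 0, -8/15, 0, 16/315, 0, -8/2835, …
g: a_k = 4, 0, -18, 0, 27/2, 0, -81/20, 0, 729/1120, 0, …
Product ⇒ symmetric product L₀, ord ≤ 4.
h=∫₀ˣh₀: take L = L₀·Dx.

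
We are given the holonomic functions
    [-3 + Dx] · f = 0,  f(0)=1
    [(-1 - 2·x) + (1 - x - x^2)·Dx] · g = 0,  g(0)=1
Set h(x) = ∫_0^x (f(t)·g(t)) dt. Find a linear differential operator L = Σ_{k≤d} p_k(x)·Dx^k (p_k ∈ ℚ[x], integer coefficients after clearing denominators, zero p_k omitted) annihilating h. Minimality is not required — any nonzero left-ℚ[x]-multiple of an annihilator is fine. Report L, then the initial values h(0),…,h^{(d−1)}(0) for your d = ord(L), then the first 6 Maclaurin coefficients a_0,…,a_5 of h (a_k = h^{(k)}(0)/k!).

f: a_k = 1, 3, 9/2, 9/2, 27/8, 81/40, …
g: a_k = 1, 1, 2, 3, 5, 8, …
Sym-product of L_f,L_g gives L₀ (≤ ord 1).
h=∫₀ˣh₀: take L = L₀·Dx.
L = (4 - x - 3·x^2)·Dx + (-1 + x + x^2)·Dx^2  (order 2).
h: a_k = 0, 1, 2, 19/6, 9/2, 247/40, …
ICs: h(0) = 0, h′(0) = 1.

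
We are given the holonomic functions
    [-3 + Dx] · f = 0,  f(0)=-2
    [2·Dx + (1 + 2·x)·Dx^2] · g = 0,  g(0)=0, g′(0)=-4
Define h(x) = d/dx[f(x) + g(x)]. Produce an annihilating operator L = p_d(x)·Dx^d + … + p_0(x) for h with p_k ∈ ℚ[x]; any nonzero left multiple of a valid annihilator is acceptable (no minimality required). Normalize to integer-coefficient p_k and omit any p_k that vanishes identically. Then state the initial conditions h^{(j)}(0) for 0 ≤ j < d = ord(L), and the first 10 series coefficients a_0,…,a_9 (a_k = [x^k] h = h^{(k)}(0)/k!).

f: a_k = -2, -6, -9, -9, -27/4, -81/20, -81/40, -243/280, -729/2240, -243/2240, …
g: a_k = 0, -4, 4, -16/3, 8, -64/5, 64/3, -256/7, 64, -1024/9, …
L₀ := lclm(L_f,L_g); ord L₀ ≤ 1+2.
Derive L from L₀ (diff closure).
L = (-42 - 36·x) + (-1 - 36·x - 36·x^2)·Dx + (5 + 16·x + 12·x^2)·Dx^2  (order 2).
h: a_k = -10, -10, -43, 5, -337/4, 2317/20, -10483/40, 142631/280, -2295947/2240, 4586791/2240, …
ICs: h(0) = -10, h′(0) = -10.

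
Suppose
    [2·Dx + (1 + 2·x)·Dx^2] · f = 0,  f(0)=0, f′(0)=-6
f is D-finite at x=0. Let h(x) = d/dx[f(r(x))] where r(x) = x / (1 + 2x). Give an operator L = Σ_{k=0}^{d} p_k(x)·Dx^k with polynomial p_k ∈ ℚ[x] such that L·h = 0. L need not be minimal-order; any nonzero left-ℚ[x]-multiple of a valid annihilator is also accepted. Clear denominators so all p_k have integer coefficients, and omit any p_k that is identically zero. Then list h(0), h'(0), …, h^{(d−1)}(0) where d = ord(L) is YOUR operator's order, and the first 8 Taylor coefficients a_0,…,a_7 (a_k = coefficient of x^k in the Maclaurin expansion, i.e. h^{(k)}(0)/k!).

L = (6 + 16·x) + (1 + 6·x + 8·x^2)·Dx  (order 1).
h: a_k = -6, 36, -168, 720, -2976, 12096, -48768, 195840, …
ICs: h(0) = -6.

f: a_k = 0, -6, 6, -8, 12, -96/5, 32, -384/7, …
Substitute x→r, Dx→(1/r')Dx; clear ⇒ L₀.
h₀' ⇒ L via d/dx closure of L₀.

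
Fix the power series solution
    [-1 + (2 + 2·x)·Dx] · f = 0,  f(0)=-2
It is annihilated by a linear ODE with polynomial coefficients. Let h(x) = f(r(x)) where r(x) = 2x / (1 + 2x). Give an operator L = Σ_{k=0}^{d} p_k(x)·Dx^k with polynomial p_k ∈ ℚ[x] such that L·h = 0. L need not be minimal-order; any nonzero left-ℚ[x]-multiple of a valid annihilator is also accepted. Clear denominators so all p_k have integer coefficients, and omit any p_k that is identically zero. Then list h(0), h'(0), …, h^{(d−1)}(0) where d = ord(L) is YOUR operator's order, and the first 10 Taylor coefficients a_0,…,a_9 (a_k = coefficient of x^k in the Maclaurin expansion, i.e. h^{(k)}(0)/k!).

f: a_k = -2, -1, 1/4, -1/8, 5/64, -7/128, 21/512, -33/1024, 429/16384, -715/32768, …
f∘r: x↦r, Dx↦Dx/r' in L_f ⇒ L₀.
L = -1 + (1 + 6·x + 8·x^2)·Dx  (order 1).
h: a_k = -2, -2, 5, -13, 141/4, -399/4, 2353/8, -7205/8, 182461/64, -594203/64, …
ICs: h(0) = -2.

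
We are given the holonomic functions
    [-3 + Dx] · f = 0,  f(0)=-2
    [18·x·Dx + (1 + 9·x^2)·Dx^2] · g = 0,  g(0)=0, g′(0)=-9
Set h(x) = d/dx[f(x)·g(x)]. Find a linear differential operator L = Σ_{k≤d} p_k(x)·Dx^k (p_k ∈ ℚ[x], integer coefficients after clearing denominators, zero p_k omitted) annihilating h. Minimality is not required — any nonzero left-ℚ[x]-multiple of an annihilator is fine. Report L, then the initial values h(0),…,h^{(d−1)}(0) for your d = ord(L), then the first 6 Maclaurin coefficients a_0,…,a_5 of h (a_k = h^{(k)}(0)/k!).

L = (9 + 135·x - 243·x^2 + 243·x^3) + (-54·x + 108·x^2 - 162·x^3)·Dx + (-1 + 3·x - 9·x^2 + 27·x^3)·Dx^2  (order 2).
h: a_k = 18, 108, 81, -324, 2187/4, 8019/2, …
ICs: h(0) = 18, h′(0) = 108.

f: a_k = -2, -6, -9, -9, -27/4, -81/20, …
g: a_k = 0, -9, 0, 27, 0, -729/5, …
L₀ := L_f ⊗_s L_g (sym. prod.), ord ≤ 2.
h=h₀': d/dx-closure on L₀ ⇒ L.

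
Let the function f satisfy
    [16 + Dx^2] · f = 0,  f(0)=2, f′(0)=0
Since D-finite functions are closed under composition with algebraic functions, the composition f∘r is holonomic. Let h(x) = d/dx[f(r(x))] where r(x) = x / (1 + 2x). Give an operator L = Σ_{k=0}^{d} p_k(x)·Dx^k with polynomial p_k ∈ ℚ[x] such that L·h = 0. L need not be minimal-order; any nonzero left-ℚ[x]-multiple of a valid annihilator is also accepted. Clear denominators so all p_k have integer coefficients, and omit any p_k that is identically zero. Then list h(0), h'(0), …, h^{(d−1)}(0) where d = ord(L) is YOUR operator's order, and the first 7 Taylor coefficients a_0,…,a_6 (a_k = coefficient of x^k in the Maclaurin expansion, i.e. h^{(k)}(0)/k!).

f: a_k = 2, 0, -16, 0, 64/3, 0, -512/45, …
L₀ from L_f via x↦r, Dx↦r'^{-1}Dx.
h₀' ⇒ L via d/dx closure of L₀.
L = (40 + 96·x + 96·x^2) + (12 + 72·x + 144·x^2 + 96·x^3)·Dx + (1 + 8·x + 24·x^2 + 32·x^3 + 16·x^4)·Dx^2  (order 2).
h: a_k = 0, -32, 192, -2048/3, 5120/3, -39424/15, -7168/5, …
ICs: h(0) = 0, h′(0) = -32.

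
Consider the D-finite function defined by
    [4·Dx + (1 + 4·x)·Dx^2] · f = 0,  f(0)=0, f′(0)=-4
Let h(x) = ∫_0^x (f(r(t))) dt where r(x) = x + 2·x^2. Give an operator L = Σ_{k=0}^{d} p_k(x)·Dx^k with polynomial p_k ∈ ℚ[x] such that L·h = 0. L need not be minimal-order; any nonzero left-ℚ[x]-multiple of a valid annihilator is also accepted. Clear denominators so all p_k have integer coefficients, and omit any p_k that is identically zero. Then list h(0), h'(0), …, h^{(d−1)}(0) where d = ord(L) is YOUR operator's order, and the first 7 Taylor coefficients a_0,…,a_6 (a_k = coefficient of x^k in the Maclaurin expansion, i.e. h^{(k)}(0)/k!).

f: a_k = 0, -4, 8, -64/3, 64, -1024/5, 2048/3, …
h₀=f(r): pull back L_f along r ⇒ L₀.
h=∫₀ˣh₀: take L = L₀·Dx.
L = (16·x + 32·x^2)·Dx^2 + (1 + 8·x + 24·x^2 + 32·x^3)·Dx^3  (order 3).
h: a_k = 0, 0, -2, 0, 8/3, -32/5, 128/15, …
ICs: h(0) = 0, h′(0) = 0, h′′(0) = -4.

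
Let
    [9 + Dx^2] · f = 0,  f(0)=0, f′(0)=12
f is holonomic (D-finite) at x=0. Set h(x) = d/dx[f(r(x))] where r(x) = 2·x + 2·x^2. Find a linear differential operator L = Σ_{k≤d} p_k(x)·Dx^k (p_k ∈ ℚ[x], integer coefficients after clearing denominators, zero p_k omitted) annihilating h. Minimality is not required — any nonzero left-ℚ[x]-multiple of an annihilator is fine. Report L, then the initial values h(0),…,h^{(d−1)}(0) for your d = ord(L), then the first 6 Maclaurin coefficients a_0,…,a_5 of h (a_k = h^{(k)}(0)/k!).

f: a_k = 0, 12, 0, -18, 0, 81/10, …
L₀ from L_f via x↦r, Dx↦r'^{-1}Dx.
h₀' ⇒ L via d/dx closure of L₀.
L = (48 + 288·x + 864·x^2 + 1152·x^3 + 576·x^4) + (-6 - 12·x)·Dx + (1 + 4·x + 4·x^2)·Dx^2  (order 2).
h: a_k = 24, 48, -432, -1728, -864, 6912, …
ICs: h(0) = 24, h′(0) = 48.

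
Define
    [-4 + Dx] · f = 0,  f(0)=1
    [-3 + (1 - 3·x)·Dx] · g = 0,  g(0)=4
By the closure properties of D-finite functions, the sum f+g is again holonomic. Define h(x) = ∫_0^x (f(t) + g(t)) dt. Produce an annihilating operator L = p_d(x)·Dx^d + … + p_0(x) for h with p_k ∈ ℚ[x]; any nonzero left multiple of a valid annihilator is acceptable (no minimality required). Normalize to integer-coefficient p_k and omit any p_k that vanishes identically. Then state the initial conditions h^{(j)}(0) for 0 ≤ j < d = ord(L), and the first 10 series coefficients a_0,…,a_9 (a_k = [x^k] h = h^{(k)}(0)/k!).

f: a_k = 1, 4, 8, 32/3, 32/3, 128/15, 256/45, 1024/315, 512/315, 2048/2835, …
g: a_k = 4, 12, 36, 108, 324, 972, 2916, 8748, 26244, 78732, …
Sum ⇒ L₀ = lclm(L_f,L_g) in ℚ(x)⟨Dx⟩.
h=∫₀ˣh₀: take L = L₀·Dx.
L = (24 + 144·x)·Dx + (-2 - 96·x + 144·x^2)·Dx^2 + (-1 + 15·x - 36·x^2)·Dx^3  (order 3).
h: a_k = 0, 5, 8, 44/3, 89/3, 1004/15, 7354/45, 131476/315, 689161/630, 8267372/2835, …
ICs: h(0) = 0, h′(0) = 5, h′′(0) = 16.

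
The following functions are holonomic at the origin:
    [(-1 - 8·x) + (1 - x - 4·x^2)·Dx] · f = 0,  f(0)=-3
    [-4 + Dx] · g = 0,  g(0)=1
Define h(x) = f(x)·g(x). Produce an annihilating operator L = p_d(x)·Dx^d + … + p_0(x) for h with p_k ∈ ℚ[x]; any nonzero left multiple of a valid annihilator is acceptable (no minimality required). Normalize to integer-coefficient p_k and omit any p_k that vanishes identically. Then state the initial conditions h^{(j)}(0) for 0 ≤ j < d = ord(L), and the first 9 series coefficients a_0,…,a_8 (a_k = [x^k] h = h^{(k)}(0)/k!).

f: a_k = -3, -3, -15, -27, -87, -195, -543, -1323, -3495, …
g: a_k = 1, 4, 8, 32/3, 32/3, 128/15, 256/45, 1024/315, 512/315, …
Sym-product of L_f,L_g gives L₀ (≤ ord 1).
L = (5 + 4·x - 16·x^2) + (-1 + x + 4·x^2)·Dx  (order 1).
h: a_k = -3, -15, -51, -143, -379, -4883/5, -7529/3, -674711/105, -1729283/105, …
ICs: h(0) = -3.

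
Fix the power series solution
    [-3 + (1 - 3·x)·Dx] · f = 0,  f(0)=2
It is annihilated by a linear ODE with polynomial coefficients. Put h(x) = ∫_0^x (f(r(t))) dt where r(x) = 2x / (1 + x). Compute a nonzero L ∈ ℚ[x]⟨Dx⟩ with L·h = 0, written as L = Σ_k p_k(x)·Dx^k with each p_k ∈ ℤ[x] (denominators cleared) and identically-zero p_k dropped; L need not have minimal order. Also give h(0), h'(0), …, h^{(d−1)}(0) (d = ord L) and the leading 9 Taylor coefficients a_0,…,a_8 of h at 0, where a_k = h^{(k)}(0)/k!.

f: a_k = 2, 6, 18, 54, 162, 486, 1458, 4374, 13122, …
Change of var in L_f (x↦r) gives L₀.
∫: right-multiply L₀ by Dx.
L = 6·Dx + (-1 + 4·x + 5·x^2)·Dx^2  (order 2).
h: a_k = 0, 2, 6, 20, 75, 300, 1250, 37500/7, 46875/2, …
ICs: h(0) = 0, h′(0) = 2.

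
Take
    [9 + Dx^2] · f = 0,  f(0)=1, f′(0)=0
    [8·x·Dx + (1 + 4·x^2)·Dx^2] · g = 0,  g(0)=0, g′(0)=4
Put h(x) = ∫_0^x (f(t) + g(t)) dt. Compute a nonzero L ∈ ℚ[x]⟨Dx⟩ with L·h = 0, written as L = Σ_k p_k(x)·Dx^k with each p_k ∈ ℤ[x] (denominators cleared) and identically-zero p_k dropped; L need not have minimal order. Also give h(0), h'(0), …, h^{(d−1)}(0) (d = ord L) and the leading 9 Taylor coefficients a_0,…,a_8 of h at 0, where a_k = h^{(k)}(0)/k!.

f: a_k = 1, 0, -9/2, 0, 27/8, 0, -81/80, 0, 729/4480, …
g: a_k = 0, 4, 0, -16/3, 0, 64/5, 0, -256/7, 0, …
f+g: L₀ = lclm(L_f,L_g), ord ≤ 2+2.
h=∫h₀ ⇒ L = L₀·Dx.
L = (-2808·x + 19008·x^3 + 10368·x^5)·Dx^2 + (9 + 1548·x^2 + 7344·x^4 + 5184·x^6)·Dx^3 + (-312·x + 2112·x^3 + 1152·x^5)·Dx^4 + (1 + 172·x^2 + 816·x^4 + 576·x^6)·Dx^5  (order 5).
h: a_k = 0, 1, 2, -3/2, -4/3, 27/40, 32/15, -81/560, -32/7, …
ICs: h(0) = 0, h′(0) = 1, h′′(0) = 4, h′′′(0) = -9, h′′′′(0) = -32.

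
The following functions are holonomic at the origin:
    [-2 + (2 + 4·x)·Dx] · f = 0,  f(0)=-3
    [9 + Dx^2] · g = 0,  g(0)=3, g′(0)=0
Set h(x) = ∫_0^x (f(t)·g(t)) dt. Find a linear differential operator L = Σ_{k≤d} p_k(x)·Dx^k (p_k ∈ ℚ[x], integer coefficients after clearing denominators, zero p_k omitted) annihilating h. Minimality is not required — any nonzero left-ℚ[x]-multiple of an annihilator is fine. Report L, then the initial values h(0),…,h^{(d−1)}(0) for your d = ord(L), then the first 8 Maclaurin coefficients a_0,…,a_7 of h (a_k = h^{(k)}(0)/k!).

L = (12 + 36·x + 36·x^2)·Dx + (-2 - 4·x)·Dx^2 + (1 + 4·x + 4·x^2)·Dx^3  (order 3).
h: a_k = 0, -9, -9/2, 15, 9, -9, -3, 54/35, …
ICs: h(0) = 0, h′(0) = -9, h′′(0) = -9.

f: a_k = -3, -3, 3/2, -3/2, 15/8, -21/8, 63/16, -99/16, …
g: a_k = 3, 0, -27/2, 0, 81/8, 0, -243/80, 0, …
L₀ := L_f ⊗_s L_g (sym. prod.), ord ≤ 2.
h=∫₀ˣh₀: take L = L₀·Dx.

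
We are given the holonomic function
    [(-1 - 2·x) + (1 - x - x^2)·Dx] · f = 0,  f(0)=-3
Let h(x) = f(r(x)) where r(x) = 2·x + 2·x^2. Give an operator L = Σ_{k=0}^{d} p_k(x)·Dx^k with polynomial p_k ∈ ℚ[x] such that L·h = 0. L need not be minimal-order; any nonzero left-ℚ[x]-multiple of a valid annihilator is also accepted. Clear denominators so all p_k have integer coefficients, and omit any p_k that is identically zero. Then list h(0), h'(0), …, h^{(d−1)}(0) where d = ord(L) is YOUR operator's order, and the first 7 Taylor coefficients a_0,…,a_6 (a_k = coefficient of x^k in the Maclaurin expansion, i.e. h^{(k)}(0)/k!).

f: a_k = -3, -3, -6, -9, -15, -24, -39, …
L₀ from L_f via x↦r, Dx↦r'^{-1}Dx.
L = (2 + 12·x + 24·x^2 + 16·x^3) + (-1 + 2·x + 6·x^2 + 8·x^3 + 4·x^4)·Dx  (order 1).
h: a_k = -3, -6, -30, -120, -480, -1944, -7848, …
ICs: h(0) = -3.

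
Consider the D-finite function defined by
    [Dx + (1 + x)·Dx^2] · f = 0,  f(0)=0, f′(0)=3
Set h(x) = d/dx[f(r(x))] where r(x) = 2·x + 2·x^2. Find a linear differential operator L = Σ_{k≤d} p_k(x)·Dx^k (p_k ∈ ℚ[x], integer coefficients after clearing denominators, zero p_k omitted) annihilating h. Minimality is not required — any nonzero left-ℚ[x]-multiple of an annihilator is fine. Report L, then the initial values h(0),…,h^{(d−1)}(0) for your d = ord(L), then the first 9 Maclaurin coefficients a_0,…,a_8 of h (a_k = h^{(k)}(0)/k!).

L = (4·x + 4·x^2) + (1 + 4·x + 6·x^2 + 4·x^3)·Dx  (order 1).
h: a_k = 6, 0, -12, 24, -24, 0, 48, -96, 96, …
ICs: h(0) = 6.

f: a_k = 0, 3, -3/2, 1, -3/4, 3/5, -1/2, 3/7, -3/8, …
Substitute x→r, Dx→(1/r')Dx; clear ⇒ L₀.
Differentiate: ansatz ord ≤ ord L₀ ⇒ L.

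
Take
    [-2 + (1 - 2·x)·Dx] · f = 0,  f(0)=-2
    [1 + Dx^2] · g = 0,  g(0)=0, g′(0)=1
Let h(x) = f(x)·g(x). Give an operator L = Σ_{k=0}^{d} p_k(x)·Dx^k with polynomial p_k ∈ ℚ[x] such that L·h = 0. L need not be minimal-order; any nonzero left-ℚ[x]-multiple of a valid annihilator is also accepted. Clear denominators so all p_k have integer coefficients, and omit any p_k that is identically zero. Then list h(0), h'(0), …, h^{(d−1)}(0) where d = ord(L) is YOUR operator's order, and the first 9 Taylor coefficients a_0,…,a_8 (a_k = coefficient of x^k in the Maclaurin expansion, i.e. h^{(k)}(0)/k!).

L = (-1 + 2·x) + 4·Dx + (-1 + 2·x)·Dx^2  (order 2).
h: a_k = 0, -2, -4, -23/3, -46/3, -1841/60, -1841/30, -309287/2520, -309287/1260, …
ICs: h(0) = 0, h′(0) = -2.

f: a_k = -2, -4, -8, -16, -32, -64, -128, -256, -512, …
g: a_k = 0, 1, 0, -1/6, 0, 1/120, 0, -1/5040, 0, …
Product ⇒ symmetric product L₀, ord ≤ 2.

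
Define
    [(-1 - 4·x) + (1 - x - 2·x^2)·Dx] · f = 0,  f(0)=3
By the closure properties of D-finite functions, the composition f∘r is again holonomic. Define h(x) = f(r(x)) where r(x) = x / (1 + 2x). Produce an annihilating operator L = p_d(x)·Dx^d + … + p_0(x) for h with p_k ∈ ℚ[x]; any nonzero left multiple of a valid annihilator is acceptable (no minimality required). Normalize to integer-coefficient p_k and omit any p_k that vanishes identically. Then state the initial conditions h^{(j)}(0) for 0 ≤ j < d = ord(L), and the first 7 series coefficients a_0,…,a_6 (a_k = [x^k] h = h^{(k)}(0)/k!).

f: a_k = 3, 3, 9, 15, 33, 63, 129, …
f∘r: x↦r, Dx↦Dx/r' in L_f ⇒ L₀.
L = (-1 - 6·x) + (1 + 5·x + 6·x^2)·Dx  (order 1).
h: a_k = 3, 3, 3, -9, 27, -81, 243, …
ICs: h(0) = 3.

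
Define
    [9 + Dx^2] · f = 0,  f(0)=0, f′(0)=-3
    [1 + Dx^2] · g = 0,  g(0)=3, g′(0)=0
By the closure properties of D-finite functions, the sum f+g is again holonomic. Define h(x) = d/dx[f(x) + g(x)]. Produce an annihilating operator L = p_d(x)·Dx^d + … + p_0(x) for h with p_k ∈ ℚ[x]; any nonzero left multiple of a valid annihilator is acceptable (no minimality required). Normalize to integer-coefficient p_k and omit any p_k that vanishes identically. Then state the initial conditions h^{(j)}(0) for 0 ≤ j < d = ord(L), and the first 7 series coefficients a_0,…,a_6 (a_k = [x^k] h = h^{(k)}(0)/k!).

L = 9 + 10·Dx^2 + Dx^4  (order 4).
h: a_k = -3, -3, 27/2, 1/2, -81/8, -1/40, 243/80, …
ICs: h(0) = -3, h′(0) = -3, h′′(0) = 27, h′′′(0) = 3.

f: a_k = 0, -3, 0, 9/2, 0, -81/40, 0, …
g: a_k = 3, 0, -3/2, 0, 1/8, 0, -1/240, …
L₀ := lclm(L_f,L_g); ord L₀ ≤ 2+2.
Differentiate: ansatz ord ≤ ord L₀ ⇒ L.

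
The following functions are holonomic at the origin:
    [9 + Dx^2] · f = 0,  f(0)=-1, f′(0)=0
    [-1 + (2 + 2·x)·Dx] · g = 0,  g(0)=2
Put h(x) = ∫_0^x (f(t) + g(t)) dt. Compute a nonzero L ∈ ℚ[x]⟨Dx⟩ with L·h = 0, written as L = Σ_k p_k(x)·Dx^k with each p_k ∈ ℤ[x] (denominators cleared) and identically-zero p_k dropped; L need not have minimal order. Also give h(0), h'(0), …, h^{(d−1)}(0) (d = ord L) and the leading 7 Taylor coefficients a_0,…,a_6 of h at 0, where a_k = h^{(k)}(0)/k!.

L = (-351 - 648·x - 324·x^2)·Dx + (630 + 1926·x + 1944·x^2 + 648·x^3)·Dx^2 + (-39 - 72·x - 36·x^2)·Dx^3 + (70 + 214·x + 216·x^2 + 72·x^3)·Dx^4  (order 4).
h: a_k = 0, 1, 1/2, 17/12, 1/32, -221/320, 7/768, …
ICs: h(0) = 0, h′(0) = 1, h′′(0) = 1, h′′′(0) = 17/2.

f: a_k = -1, 0, 9/2, 0, -27/8, 0, 81/80, …
g: a_k = 2, 1, -1/4, 1/8, -5/64, 7/128, -21/512, …
L₀ := lclm(L_f,L_g); ord L₀ ≤ 2+1.
h=∫h₀ ⇒ L = L₀·Dx.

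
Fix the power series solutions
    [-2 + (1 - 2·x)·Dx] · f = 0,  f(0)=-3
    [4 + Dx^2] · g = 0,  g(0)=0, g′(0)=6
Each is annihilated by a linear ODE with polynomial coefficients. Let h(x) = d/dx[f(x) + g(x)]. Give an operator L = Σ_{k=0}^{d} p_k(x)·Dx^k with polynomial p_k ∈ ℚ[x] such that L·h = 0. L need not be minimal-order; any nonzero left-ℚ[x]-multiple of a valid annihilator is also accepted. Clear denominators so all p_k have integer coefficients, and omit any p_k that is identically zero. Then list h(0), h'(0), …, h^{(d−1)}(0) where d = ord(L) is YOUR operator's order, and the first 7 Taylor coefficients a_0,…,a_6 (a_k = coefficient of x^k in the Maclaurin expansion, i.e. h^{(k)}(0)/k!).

L = (208 - 64·x + 64·x^2) + (-28 + 72·x - 48·x^2 + 32·x^3)·Dx + (52 - 16·x + 16·x^2)·Dx^2 + (-7 + 18·x - 12·x^2 + 8·x^3)·Dx^3  (order 3).
h: a_k = 0, -24, -84, -192, -476, -1152, -40328/15, …
ICs: h(0) = 0, h′(0) = -24, h′′(0) = -168.

f: a_k = -3, -6, -12, -24, -48, -96, -192, …
g: a_k = 0, 6, 0, -4, 0, 4/5, 0, …
Weyl lclm of L_f,L_g ⇒ L₀ (ord ≤ 3).
Derive L from L₀ (diff closure).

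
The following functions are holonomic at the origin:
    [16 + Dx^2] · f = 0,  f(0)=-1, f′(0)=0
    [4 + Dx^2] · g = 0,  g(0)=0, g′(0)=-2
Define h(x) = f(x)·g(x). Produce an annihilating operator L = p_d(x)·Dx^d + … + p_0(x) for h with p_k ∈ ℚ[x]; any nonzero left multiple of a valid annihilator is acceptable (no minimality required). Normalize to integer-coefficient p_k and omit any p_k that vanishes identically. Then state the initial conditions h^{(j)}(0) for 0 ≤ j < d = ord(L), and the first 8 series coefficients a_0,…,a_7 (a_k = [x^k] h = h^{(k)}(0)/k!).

L = 144 + 40·Dx^2 + Dx^4  (order 4).
h: a_k = 0, 2, 0, -52/3, 0, 484/15, 0, -8744/315, …
ICs: h(0) = 0, h′(0) = 2, h′′(0) = 0, h′′′(0) = -104.

f: a_k = -1, 0, 8, 0, -32/3, 0, 256/45, 0, …
g: a_k = 0, -2, 0, 4/3, 0, -4/15, 0, 8/315, …
h₀=f·g: eliminate ⇒ L₀, order ≤ 2·2.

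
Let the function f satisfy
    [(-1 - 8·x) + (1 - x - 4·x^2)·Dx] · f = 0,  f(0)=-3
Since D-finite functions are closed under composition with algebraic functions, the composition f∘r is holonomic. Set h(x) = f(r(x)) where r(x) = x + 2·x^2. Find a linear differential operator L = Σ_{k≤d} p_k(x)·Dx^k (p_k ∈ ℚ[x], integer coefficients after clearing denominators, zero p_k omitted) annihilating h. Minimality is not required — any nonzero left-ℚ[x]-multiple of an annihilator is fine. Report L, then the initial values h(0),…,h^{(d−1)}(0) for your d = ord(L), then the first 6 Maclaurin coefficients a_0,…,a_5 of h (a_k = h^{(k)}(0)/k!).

f: a_k = -3, -3, -15, -27, -87, -195, …
L₀ from L_f via x↦r, Dx↦r'^{-1}Dx.
L = (1 + 12·x + 48·x^2 + 64·x^3) + (-1 + x + 6·x^2 + 16·x^3 + 16·x^4)·Dx  (order 1).
h: a_k = -3, -3, -21, -87, -309, -1215, …
ICs: h(0) = -3.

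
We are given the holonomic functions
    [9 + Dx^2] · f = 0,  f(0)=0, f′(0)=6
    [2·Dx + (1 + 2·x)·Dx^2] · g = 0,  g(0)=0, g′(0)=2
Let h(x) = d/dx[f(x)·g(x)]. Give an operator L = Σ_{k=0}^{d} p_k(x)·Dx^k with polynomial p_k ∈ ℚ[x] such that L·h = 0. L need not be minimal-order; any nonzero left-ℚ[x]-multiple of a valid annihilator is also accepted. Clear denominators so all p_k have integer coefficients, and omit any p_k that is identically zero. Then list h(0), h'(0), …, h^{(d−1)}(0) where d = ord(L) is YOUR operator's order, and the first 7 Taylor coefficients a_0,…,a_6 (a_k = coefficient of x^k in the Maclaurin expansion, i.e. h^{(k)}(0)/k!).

L = (-1890 - 5103·x + 24057·x^2 + 163296·x^3 + 344088·x^4 + 314928·x^5 + 104976·x^6) + (-297 + 1998·x + 19440·x^2 + 51840·x^3 + 58320·x^4 + 23328·x^5)·Dx + (-147 + 738·x + 11106·x^2 + 44064·x^3 + 80352·x^4 + 69984·x^5 + 23328·x^6)·Dx^2 + (-33 + 222·x + 2160·x^2 + 5760·x^3 + 6480·x^4 + 2592·x^5)·Dx^3 + (7 + 145·x + 937·x^2 + 2880·x^3 + 4680·x^4 + 3888·x^5 + 1296·x^6)·Dx^4  (order 4).
h: a_k = 0, 24, -36, -8, -30, 135, -2527/10, …
ICs: h(0) = 0, h′(0) = 24, h′′(0) = -72, h′′′(0) = -48.

f: a_k = 0, 6, 0, -9, 0, 81/20, 0, …
g: a_k = 0, 2, -2, 8/3, -4, 32/5, -32/3, …
L₀ := L_f ⊗_s L_g (sym. prod.), ord ≤ 4.
Differentiate: ansatz ord ≤ ord L₀ ⇒ L.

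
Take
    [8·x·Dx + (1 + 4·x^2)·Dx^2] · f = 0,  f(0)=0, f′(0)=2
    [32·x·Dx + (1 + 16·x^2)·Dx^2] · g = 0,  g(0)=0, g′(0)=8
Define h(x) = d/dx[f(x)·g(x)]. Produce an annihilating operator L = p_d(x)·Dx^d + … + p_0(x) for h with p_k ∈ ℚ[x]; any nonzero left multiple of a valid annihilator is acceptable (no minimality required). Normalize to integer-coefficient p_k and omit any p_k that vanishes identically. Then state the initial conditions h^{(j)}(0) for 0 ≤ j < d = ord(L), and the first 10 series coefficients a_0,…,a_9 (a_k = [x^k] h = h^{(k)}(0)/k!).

L = (-1536·x - 51200·x^3 - 262144·x^5 + 655360·x^7 + 6291456·x^9) + (-80 - 6592·x^2 - 92160·x^4 - 229376·x^6 + 2293760·x^8 + 9437184·x^10)·Dx + (-160·x - 4480·x^3 - 30720·x^5 + 69632·x^7 + 1310720·x^9 + 3145728·x^11)·Dx^2 + (-1 - 40·x^2 - 464·x^4 + 29696·x^8 + 163840·x^10 + 262144·x^12)·Dx^3  (order 3).
h: a_k = 0, 32, 0, -1280/3, 0, 88576/15, 0, -1826816/21, 0, 418471936/315, …
ICs: h(0) = 0, h′(0) = 32, h′′(0) = 0.

f: a_k = 0, 2, 0, -8/3, 0, 32/5, 0, -128/7, 0, 512/9, …
g: a_k = 0, 8, 0, -128/3, 0, 2048/5, 0, -32768/7, 0, 524288/9, …
f·g: L₀ = L_f ⊗_s L_g, ord ≤ 2·2.
Derive L from L₀ (diff closure).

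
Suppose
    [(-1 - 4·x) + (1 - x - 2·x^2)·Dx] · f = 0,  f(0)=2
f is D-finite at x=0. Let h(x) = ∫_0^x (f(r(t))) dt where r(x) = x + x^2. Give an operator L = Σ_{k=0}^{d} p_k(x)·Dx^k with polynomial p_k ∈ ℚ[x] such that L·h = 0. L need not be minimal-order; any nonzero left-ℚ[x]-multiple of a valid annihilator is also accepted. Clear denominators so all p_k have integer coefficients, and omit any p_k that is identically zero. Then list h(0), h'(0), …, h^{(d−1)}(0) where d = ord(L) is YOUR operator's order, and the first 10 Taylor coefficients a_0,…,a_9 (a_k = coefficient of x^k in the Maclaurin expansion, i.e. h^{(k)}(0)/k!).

f: a_k = 2, 2, 6, 10, 22, 42, 86, 170, 342, 682, …
h₀=f(r): pull back L_f along r ⇒ L₀.
h=∫h₀ ⇒ L = L₀·Dx.
L = (1 + 6·x + 12·x^2 + 8·x^3)·Dx + (-1 + x + 3·x^2 + 4·x^3 + 2·x^4)·Dx^2  (order 2).
h: a_k = 0, 2, 1, 8/3, 11/2, 58/5, 80/3, 438/7, 597/4, 1088/3, …
ICs: h(0) = 0, h′(0) = 2.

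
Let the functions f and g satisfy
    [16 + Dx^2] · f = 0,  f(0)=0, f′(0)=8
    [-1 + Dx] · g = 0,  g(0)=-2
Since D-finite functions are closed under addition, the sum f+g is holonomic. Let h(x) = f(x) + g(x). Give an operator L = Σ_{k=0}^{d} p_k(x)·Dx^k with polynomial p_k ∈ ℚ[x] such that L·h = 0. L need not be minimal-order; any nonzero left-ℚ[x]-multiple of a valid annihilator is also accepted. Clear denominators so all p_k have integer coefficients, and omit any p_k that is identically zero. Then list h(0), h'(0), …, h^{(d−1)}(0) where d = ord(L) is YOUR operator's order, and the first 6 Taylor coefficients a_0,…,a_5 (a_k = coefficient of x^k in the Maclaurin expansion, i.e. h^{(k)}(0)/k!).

f: a_k = 0, 8, 0, -64/3, 0, 256/15, …
g: a_k = -2, -2, -1, -1/3, -1/12, -1/60, …
Weyl lclm of L_f,L_g ⇒ L₀ (ord ≤ 3).
L = -16 + 16·Dx - Dx^2 + Dx^3  (order 3).
h: a_k = -2, 6, -1, -65/3, -1/12, 341/20, …
ICs: h(0) = -2, h′(0) = 6, h′′(0) = -2.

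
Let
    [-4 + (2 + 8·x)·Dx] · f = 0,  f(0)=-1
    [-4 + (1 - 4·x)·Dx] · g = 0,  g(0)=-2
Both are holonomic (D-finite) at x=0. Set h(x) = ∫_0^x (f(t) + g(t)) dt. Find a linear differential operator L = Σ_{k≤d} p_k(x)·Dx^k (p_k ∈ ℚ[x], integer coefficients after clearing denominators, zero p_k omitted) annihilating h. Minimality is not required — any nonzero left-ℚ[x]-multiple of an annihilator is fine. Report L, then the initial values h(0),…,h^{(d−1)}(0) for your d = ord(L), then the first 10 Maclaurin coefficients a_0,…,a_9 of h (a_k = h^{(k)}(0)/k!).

f: a_k = -1, -2, 2, -4, 10, -28, 84, -264, 858, -2860, …
g: a_k = -2, -8, -32, -128, -512, -2048, -8192, -32768, -131072, -524288, …
f+g: L₀ = lclm(L_f,L_g), ord ≤ 1+1.
h=∫₀ˣh₀: take L = L₀·Dx.
L = (40 + 96·x)·Dx + (-18 - 112·x - 288·x^2)·Dx^2 + (1 + 12·x - 16·x^2 - 192·x^3)·Dx^3  (order 3).
h: a_k = 0, -3, -5, -10, -33, -502/5, -346, -8108/7, -4129, -130214/9, …
ICs: h(0) = 0, h′(0) = -3, h′′(0) = -10.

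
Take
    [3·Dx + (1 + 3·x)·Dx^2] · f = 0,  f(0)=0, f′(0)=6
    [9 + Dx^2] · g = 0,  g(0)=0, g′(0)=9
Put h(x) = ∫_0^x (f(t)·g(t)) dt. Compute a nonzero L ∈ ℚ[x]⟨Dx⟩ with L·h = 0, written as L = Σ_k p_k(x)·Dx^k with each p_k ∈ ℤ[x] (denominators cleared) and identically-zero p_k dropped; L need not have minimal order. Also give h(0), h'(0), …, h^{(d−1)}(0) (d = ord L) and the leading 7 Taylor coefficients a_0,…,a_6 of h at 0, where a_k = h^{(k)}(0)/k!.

L = (-81 + 486·x + 4617·x^2 + 11664·x^3 + 8748·x^4)·Dx + (36 + 540·x + 1944·x^2 + 1944·x^3)·Dx^2 + (180·x + 1134·x^2 + 2592·x^3 + 1944·x^4)·Dx^3 + (4 + 60·x + 216·x^2 + 216·x^3)·Dx^4 + (1 + 14·x + 69·x^2 + 144·x^3 + 108·x^4)·Dx^5  (order 5).
h: a_k = 0, 0, 0, 18, -81/4, 81/5, -81/2, …
ICs: h(0) = 0, h′(0) = 0, h′′(0) = 0, h′′′(0) = 108, h′′′′(0) = -486.

f: a_k = 0, 6, -9, 18, -81/2, 486/5, -243, …
g: a_k = 0, 9, 0, -27/2, 0, 243/40, 0, …
L₀ := L_f ⊗_s L_g (sym. prod.), ord ≤ 4.
h=∫₀ˣh₀: take L = L₀·Dx.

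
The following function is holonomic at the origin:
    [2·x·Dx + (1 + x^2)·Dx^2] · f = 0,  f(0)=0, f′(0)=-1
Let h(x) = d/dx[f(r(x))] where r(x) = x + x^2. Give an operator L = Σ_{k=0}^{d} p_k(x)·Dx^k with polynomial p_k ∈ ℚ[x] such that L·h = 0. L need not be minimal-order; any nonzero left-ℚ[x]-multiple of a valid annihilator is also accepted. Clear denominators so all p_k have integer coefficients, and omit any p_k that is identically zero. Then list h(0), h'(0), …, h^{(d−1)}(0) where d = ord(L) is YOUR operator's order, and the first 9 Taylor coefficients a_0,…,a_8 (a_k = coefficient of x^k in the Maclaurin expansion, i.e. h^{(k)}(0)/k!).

L = (-2 + 2·x + 8·x^2 + 12·x^3 + 6·x^4) + (1 + 2·x + x^2 + 4·x^3 + 5·x^4 + 2·x^5)·Dx  (order 1).
h: a_k = -1, -2, 1, 4, 4, -4, -13, -8, 17, …
ICs: h(0) = -1.

f: a_k = 0, -1, 0, 1/3, 0, -1/5, 0, 1/7, 0, …
h₀=f(r): pull back L_f along r ⇒ L₀.
h=h₀': d/dx-closure on L₀ ⇒ L.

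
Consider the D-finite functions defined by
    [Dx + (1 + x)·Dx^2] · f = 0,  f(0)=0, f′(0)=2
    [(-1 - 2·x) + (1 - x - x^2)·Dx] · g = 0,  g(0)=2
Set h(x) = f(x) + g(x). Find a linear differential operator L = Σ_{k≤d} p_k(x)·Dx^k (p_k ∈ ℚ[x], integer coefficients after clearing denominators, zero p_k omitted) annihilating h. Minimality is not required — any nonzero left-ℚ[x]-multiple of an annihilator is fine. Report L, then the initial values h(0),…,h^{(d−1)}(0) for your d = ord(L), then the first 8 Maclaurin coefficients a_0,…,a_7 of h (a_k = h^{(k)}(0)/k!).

f: a_k = 0, 2, -1, 2/3, -1/2, 2/5, -1/3, 2/7, …
g: a_k = 2, 2, 4, 6, 10, 16, 26, 42, …
h₀=f+g: left-lcm gives L₀, ord ≤ 3.
L = (-26 - 70·x - 76·x^2 - 36·x^3 - 12·x^4)·Dx + (-16 - 84·x - 160·x^2 - 144·x^3 - 74·x^4 - 20·x^5)·Dx^2 + (5 + 11·x - x^2 - 23·x^3 - 29·x^4 - 17·x^5 - 4·x^6)·Dx^3  (order 3).
h: a_k = 2, 4, 3, 20/3, 19/2, 82/5, 77/3, 296/7, …
ICs: h(0) = 2, h′(0) = 4, h′′(0) = 6.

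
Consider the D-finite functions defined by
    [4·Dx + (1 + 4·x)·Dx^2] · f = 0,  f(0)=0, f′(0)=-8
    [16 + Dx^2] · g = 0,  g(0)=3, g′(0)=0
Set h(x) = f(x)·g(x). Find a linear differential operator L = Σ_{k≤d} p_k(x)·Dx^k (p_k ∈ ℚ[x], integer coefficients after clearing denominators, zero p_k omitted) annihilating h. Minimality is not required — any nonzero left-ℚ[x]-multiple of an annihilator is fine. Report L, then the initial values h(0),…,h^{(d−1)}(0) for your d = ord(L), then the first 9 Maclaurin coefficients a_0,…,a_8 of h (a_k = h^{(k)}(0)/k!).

L = (-768 + 6144·x + 77824·x^2 + 262144·x^3 + 262144·x^4) + (256 + 5120·x + 24576·x^2 + 32768·x^3)·Dx + (1280·x + 10752·x^2 + 32768·x^3 + 32768·x^4)·Dx^2 + (16 + 320·x + 1536·x^2 + 2048·x^3)·Dx^3 + (3 + 56·x + 368·x^2 + 1024·x^3 + 1024·x^4)·Dx^4  (order 4).
h: a_k = 0, -24, 48, 64, 0, -2304/5, 1536, -190464/35, 303104/15, …
ICs: h(0) = 0, h′(0) = -24, h′′(0) = 96, h′′′(0) = 384.

f: a_k = 0, -8, 16, -128/3, 128, -2048/5, 4096/3, -32768/7, 16384, …
g: a_k = 3, 0, -24, 0, 32, 0, -256/15, 0, 512/105, …
Product ⇒ symmetric product L₀, ord ≤ 4.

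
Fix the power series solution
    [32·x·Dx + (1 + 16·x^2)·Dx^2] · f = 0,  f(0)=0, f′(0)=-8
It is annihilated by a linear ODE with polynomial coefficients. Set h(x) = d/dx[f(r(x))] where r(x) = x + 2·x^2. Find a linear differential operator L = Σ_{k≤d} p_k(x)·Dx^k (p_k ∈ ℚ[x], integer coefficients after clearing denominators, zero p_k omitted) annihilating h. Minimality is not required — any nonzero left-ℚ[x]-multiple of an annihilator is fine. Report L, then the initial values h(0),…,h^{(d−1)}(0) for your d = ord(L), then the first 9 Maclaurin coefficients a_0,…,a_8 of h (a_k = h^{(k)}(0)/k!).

L = (-4 + 32·x + 256·x^2 + 768·x^3 + 768·x^4) + (1 + 4·x + 16·x^2 + 128·x^3 + 320·x^4 + 256·x^5)·Dx  (order 1).
h: a_k = -8, -32, 128, 1024, 512, -22528, -81920, 262144, 2719744, …
ICs: h(0) = -8.

f: a_k = 0, -8, 0, 128/3, 0, -2048/5, 0, 32768/7, 0, …
h₀=f(r): pull back L_f along r ⇒ L₀.
Derive L from L₀ (diff closure).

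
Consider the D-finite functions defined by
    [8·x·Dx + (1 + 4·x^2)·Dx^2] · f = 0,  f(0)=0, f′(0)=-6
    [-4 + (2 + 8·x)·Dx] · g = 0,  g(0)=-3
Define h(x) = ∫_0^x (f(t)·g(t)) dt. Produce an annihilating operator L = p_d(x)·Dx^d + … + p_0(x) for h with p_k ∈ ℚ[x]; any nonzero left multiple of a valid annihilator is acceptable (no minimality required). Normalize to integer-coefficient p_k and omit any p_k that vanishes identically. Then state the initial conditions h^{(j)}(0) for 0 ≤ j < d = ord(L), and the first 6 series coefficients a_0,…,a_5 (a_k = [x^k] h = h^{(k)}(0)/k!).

f: a_k = 0, -6, 0, 8, 0, -96/5, …
g: a_k = -3, -6, 6, -12, 30, -84, …
Product ⇒ symmetric product L₀, ord ≤ 2.
h=∫h₀ ⇒ L = L₀·Dx.
L = (12 - 16·x - 16·x^2)·Dx + (-4 - 8·x + 48·x^2 + 64·x^3)·Dx^2 + (1 + 8·x + 20·x^2 + 32·x^3 + 64·x^4)·Dx^3  (order 3).
h: a_k = 0, 0, 9, 12, -15, 24/5, …
ICs: h(0) = 0, h′(0) = 0, h′′(0) = 18.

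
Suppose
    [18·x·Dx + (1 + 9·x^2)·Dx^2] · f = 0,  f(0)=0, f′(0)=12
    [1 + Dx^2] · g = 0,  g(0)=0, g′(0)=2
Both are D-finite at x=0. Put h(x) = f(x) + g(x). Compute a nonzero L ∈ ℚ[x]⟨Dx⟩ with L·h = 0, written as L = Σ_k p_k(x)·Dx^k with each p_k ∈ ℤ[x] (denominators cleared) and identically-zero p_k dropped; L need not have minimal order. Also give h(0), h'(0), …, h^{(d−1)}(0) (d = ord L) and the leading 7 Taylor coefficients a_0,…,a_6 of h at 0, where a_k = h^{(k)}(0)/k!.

f: a_k = 0, 12, 0, -36, 0, 972/5, 0, …
g: a_k = 0, 2, 0, -1/3, 0, 1/60, 0, …
h₀=f+g: left-lcm gives L₀, ord ≤ 4.
L = (-1926·x + 17820·x^3 + 1458·x^5)·Dx + (-17 + 351·x^2 + 4617·x^4 + 729·x^6)·Dx^2 + (-1926·x + 17820·x^3 + 1458·x^5)·Dx^3 + (-17 + 351·x^2 + 4617·x^4 + 729·x^6)·Dx^4  (order 4).
h: a_k = 0, 14, 0, -109/3, 0, 2333/12, 0, …
ICs: h(0) = 0, h′(0) = 14, h′′(0) = 0, h′′′(0) = -218.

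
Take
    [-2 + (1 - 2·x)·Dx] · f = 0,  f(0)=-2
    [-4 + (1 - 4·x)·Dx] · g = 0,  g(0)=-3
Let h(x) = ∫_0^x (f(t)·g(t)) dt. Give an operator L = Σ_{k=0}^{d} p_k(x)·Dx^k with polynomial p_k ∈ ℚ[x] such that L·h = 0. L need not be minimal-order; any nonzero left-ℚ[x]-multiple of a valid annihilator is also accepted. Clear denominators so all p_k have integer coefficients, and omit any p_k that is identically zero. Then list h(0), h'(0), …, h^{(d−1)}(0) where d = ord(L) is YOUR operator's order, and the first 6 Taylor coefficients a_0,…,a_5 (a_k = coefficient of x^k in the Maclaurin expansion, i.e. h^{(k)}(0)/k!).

f: a_k = -2, -4, -8, -16, -32, -64, …
g: a_k = -3, -12, -48, -192, -768, -3072, …
f·g: L₀ = L_f ⊗_s L_g, ord ≤ 1·1.
h=∫h₀ ⇒ L = L₀·Dx.
L = (-6 + 16·x)·Dx + (1 - 6·x + 8·x^2)·Dx^2  (order 2).
h: a_k = 0, 6, 18, 56, 180, 2976/5, …
ICs: h(0) = 0, h′(0) = 6.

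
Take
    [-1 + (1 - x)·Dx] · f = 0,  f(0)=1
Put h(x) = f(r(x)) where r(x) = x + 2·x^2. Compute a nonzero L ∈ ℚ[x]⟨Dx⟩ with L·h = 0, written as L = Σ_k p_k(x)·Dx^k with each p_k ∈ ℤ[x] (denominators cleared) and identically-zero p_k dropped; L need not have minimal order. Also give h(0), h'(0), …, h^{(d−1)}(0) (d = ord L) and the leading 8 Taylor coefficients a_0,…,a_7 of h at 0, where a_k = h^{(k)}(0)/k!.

f: a_k = 1, 1, 1, 1, 1, 1, 1, 1, …
L₀ from L_f via x↦r, Dx↦r'^{-1}Dx.
L = (1 + 4·x) + (-1 + x + 2·x^2)·Dx  (order 1).
h: a_k = 1, 1, 3, 5, 11, 21, 43, 85, …
ICs: h(0) = 1.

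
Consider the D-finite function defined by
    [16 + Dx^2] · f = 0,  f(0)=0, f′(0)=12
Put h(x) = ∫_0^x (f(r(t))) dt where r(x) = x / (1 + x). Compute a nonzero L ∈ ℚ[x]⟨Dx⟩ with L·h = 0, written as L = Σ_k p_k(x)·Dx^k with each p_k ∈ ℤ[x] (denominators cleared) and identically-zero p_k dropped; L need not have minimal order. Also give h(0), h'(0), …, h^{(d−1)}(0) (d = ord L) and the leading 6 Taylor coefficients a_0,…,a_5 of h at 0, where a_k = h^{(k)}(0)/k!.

f: a_k = 0, 12, 0, -32, 0, 128/5, …
Change of var in L_f (x↦r) gives L₀.
∫: right-multiply L₀ by Dx.
L = 16·Dx + (2 + 6·x + 6·x^2 + 2·x^3)·Dx^2 + (1 + 4·x + 6·x^2 + 4·x^3 + x^4)·Dx^3  (order 3).
h: a_k = 0, 0, 6, -4, -5, 84/5, …
ICs: h(0) = 0, h′(0) = 0, h′′(0) = 12.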